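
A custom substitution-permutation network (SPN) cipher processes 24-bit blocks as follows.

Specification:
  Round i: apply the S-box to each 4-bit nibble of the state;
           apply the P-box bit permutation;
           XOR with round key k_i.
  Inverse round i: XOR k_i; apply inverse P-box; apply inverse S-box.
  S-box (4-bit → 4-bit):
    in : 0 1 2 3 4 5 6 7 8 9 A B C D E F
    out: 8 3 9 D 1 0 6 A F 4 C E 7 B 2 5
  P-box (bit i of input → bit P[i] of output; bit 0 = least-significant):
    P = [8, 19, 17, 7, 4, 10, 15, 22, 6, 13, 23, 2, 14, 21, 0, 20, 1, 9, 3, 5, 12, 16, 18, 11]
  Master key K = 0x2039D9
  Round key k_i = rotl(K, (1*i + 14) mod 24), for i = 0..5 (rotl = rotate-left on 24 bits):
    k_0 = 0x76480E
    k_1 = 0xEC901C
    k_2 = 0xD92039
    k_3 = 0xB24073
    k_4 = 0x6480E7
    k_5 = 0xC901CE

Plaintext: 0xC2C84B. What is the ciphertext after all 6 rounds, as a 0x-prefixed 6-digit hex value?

0x0453D7

s_0 = plaintext = 0xC2C84B
s_1 = Round(s_0, k_0) = 0xD938F9
s_2 = Round(s_1, k_1) = 0x7F6841
s_3 = Round(s_2, k_2) = 0x700966
s_4 = Round(s_3, k_3) = 0x29CC53
s_5 = Round(s_4, k_4) = 0xC6F92E
s_6 = Round(s_5, k_5) = 0x0453D7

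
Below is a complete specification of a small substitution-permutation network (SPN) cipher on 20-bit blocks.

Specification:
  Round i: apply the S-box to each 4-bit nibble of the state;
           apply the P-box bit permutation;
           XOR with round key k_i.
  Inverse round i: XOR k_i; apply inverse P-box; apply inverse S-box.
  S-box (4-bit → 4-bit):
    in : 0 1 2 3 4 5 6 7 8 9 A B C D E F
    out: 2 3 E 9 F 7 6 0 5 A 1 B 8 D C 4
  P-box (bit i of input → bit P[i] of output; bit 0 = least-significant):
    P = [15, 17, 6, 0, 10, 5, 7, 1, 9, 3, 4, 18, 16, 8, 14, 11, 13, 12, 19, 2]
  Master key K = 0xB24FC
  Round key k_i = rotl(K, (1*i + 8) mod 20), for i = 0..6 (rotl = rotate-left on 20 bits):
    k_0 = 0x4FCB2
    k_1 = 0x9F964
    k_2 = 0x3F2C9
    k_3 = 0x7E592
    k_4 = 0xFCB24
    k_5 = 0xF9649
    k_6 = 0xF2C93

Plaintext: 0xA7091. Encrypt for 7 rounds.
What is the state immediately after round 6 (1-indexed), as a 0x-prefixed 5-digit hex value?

s_0 = plaintext = 0xA7091
s_1 = Round(s_0, k_0) = 0x65C98
s_2 = Round(s_1, k_1) = 0x42806
s_3 = Round(s_2, k_2) = 0x989BD
s_4 = Round(s_3, k_3) = 0x231FD
s_5 = Round(s_4, k_4) = 0x651E9
s_6 = Round(s_5, k_5) = 0x4C5C2
s_7 = Round(s_6, k_6) = 0x516CC

0x4C5C2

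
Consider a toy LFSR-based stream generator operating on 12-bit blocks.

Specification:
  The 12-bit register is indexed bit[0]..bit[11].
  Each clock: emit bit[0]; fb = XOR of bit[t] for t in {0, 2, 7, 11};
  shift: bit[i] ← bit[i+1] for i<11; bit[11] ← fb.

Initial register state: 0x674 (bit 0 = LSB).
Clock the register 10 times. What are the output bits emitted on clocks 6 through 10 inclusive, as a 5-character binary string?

11001

reg_0 = 0x674
clock 1: out=0, reg = 0xB3A
clock 2: out=0, reg = 0xD9D
clock 3: out=1, reg = 0x6CE
clock 4: out=0, reg = 0x367
clock 5: out=1, reg = 0x1B3
clock 6: out=1, reg = 0x0D9
clock 7: out=1, reg = 0x06C
clock 8: out=0, reg = 0x836
clock 9: out=0, reg = 0x41B
clock 10: out=1, reg = 0xA0D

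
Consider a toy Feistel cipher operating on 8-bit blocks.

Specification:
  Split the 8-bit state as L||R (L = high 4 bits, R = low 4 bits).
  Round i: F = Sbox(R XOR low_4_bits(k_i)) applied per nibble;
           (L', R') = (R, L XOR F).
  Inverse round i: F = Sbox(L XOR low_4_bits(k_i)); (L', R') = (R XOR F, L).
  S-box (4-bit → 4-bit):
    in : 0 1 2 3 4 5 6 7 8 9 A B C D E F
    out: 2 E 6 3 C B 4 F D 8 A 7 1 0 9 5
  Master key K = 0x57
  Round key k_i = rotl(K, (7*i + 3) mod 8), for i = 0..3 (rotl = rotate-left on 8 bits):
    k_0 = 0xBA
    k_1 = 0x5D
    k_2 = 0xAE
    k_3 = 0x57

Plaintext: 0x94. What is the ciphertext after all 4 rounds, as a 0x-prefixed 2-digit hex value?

0xA4

s_0 = plaintext = 0x94
s_1 = Round(s_0, k_0) = 0x40
s_2 = Round(s_1, k_1) = 0x04
s_3 = Round(s_2, k_2) = 0x4A
s_4 = Round(s_3, k_3) = 0xA4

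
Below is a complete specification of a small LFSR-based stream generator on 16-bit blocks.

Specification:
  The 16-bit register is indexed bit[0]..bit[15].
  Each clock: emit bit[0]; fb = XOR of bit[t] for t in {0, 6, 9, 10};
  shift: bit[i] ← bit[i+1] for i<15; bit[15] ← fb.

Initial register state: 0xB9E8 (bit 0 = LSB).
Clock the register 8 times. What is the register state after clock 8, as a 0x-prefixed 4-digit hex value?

0xBDB9

reg_0 = 0xB9E8
clock 1: out=0, reg = 0xDCF4
clock 2: out=0, reg = 0x6E7A
clock 3: out=0, reg = 0xB73D
clock 4: out=1, reg = 0xDB9E
clock 5: out=0, reg = 0xEDCF
clock 6: out=1, reg = 0xF6E7
clock 7: out=1, reg = 0x7B73
clock 8: out=1, reg = 0xBDB9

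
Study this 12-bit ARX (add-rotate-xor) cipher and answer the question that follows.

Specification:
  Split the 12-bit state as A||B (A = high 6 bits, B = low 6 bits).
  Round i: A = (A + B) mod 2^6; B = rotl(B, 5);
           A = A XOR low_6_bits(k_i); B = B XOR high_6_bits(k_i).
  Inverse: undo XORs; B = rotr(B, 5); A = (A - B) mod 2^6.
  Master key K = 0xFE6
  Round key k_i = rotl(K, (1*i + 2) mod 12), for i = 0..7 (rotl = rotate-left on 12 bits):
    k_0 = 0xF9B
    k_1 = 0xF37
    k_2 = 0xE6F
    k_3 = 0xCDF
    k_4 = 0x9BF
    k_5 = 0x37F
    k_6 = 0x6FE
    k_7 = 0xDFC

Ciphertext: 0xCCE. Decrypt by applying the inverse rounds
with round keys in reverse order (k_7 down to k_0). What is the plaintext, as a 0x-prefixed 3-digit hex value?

0x772

s_0 = ciphertext = 0xCCE
s_1 = InvRound(s_0, k_7) = 0x733
s_2 = InvRound(s_1, k_6) = 0x451
s_3 = InvRound(s_2, k_5) = 0xDB8
s_4 = InvRound(s_3, k_4) = 0x37C
s_5 = InvRound(s_4, k_3) = 0xD1E
s_6 = InvRound(s_5, k_2) = 0x30F
s_7 = InvRound(s_6, k_1) = 0x527
s_8 = InvRound(s_7, k_0) = 0x772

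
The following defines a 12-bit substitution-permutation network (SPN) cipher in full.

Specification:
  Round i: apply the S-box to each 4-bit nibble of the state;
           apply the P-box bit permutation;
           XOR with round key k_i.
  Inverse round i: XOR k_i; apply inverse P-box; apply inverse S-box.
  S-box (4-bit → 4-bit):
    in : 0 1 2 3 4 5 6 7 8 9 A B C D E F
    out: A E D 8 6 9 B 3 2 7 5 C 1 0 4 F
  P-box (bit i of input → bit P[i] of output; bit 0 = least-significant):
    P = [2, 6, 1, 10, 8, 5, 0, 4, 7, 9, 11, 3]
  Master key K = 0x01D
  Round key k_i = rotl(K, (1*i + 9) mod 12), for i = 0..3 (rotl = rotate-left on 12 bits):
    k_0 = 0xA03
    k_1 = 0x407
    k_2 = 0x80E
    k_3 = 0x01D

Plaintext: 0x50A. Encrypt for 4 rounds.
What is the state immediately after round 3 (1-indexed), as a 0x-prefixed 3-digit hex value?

0xDEB

s_0 = plaintext = 0x50A
s_1 = Round(s_0, k_0) = 0xABD
s_2 = Round(s_1, k_1) = 0xC96
s_3 = Round(s_2, k_2) = 0xDEB
s_4 = Round(s_3, k_3) = 0x41E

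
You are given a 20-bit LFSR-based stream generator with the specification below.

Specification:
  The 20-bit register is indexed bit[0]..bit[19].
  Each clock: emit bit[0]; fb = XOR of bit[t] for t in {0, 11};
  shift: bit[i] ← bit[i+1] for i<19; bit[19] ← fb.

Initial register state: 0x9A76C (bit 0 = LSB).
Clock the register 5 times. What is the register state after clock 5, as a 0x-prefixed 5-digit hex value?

reg_0 = 0x9A76C
clock 1: out=0, reg = 0x4D3B6
clock 2: out=0, reg = 0x269DB
clock 3: out=1, reg = 0x134ED
clock 4: out=1, reg = 0x89A76
clock 5: out=0, reg = 0xC4D3B

0xC4D3B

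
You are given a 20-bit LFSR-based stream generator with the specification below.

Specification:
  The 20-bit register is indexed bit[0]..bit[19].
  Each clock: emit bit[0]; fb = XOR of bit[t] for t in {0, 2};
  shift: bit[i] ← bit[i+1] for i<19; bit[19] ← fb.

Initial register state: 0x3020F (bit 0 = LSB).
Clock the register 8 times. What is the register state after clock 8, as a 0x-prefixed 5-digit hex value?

reg_0 = 0x3020F
clock 1: out=1, reg = 0x18107
clock 2: out=1, reg = 0x0C083
clock 3: out=1, reg = 0x86041
clock 4: out=1, reg = 0xC3020
clock 5: out=0, reg = 0x61810
clock 6: out=0, reg = 0x30C08
clock 7: out=0, reg = 0x18604
clock 8: out=0, reg = 0x8C302

0x8C302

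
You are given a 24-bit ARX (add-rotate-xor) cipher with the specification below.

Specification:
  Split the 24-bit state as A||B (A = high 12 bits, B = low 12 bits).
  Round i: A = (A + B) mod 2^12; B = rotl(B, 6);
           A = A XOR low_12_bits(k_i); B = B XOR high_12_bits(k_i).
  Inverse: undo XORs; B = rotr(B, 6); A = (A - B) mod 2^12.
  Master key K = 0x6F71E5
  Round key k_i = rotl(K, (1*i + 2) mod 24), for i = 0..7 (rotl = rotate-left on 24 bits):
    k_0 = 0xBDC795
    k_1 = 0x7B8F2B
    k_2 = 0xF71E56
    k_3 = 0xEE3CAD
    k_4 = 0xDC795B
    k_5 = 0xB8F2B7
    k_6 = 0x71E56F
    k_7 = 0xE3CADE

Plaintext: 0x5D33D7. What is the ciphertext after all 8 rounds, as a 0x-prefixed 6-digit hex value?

0x52F206

s_0 = plaintext = 0x5D33D7
s_1 = Round(s_0, k_0) = 0xE3FE13
s_2 = Round(s_1, k_1) = 0x379340
s_3 = Round(s_2, k_2) = 0x8EFF7C
s_4 = Round(s_3, k_3) = 0x4C61DE
s_5 = Round(s_4, k_4) = 0xFFFA40
s_6 = Round(s_5, k_5) = 0x888BA6
s_7 = Round(s_6, k_6) = 0x141EB0
s_8 = Round(s_7, k_7) = 0x52F206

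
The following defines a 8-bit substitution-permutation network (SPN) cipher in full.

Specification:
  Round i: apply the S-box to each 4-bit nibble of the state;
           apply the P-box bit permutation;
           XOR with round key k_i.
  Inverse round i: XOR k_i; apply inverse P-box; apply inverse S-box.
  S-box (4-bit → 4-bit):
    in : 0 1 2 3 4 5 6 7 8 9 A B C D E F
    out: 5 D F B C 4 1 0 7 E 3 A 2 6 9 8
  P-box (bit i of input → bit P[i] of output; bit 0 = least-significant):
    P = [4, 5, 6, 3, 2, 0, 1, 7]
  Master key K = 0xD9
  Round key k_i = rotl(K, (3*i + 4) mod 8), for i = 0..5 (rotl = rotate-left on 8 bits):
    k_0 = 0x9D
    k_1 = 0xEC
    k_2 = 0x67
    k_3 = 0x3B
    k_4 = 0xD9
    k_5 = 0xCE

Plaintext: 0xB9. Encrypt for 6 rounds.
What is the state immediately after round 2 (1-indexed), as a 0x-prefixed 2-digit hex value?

0xA4

s_0 = plaintext = 0xB9
s_1 = Round(s_0, k_0) = 0x74
s_2 = Round(s_1, k_1) = 0xA4
s_3 = Round(s_2, k_2) = 0x2A
s_4 = Round(s_3, k_3) = 0x8C
s_5 = Round(s_4, k_4) = 0xFE
s_6 = Round(s_5, k_5) = 0x56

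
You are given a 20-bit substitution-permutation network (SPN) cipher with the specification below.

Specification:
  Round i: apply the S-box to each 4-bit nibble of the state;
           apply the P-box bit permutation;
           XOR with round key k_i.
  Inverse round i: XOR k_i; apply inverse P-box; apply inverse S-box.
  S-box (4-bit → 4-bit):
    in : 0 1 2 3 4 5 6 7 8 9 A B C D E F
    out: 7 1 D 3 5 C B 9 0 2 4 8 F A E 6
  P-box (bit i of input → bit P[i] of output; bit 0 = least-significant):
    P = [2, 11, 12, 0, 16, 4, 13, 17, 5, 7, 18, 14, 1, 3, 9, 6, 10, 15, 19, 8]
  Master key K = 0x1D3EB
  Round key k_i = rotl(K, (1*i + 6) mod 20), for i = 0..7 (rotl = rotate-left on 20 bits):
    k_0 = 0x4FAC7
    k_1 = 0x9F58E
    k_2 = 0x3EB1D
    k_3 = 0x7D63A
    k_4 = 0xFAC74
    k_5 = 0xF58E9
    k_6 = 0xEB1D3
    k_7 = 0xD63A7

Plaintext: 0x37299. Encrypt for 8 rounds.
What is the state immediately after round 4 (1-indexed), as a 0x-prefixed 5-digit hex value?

0xC08FB

s_0 = plaintext = 0x37299
s_1 = Round(s_0, k_0) = 0x036B5
s_2 = Round(s_1, k_1) = 0x32125
s_3 = Round(s_2, k_2) = 0x05D7E
s_4 = Round(s_3, k_3) = 0xC08FB
s_5 = Round(s_4, k_4) = 0x70B6F
s_6 = Round(s_5, k_5) = 0xC07F3
s_7 = Round(s_6, k_6) = 0x65EED
s_8 = Round(s_7, k_7) = 0xB8C76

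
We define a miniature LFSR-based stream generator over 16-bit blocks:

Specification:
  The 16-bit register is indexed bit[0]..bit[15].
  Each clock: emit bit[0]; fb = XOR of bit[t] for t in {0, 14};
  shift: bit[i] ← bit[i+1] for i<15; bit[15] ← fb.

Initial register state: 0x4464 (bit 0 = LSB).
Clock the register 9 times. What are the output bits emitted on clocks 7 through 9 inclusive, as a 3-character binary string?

100

reg_0 = 0x4464
clock 1: out=0, reg = 0xA232
clock 2: out=0, reg = 0x5119
clock 3: out=1, reg = 0x288C
clock 4: out=0, reg = 0x1446
clock 5: out=0, reg = 0x0A23
clock 6: out=1, reg = 0x8511
clock 7: out=1, reg = 0xC288
clock 8: out=0, reg = 0xE144
clock 9: out=0, reg = 0xF0A2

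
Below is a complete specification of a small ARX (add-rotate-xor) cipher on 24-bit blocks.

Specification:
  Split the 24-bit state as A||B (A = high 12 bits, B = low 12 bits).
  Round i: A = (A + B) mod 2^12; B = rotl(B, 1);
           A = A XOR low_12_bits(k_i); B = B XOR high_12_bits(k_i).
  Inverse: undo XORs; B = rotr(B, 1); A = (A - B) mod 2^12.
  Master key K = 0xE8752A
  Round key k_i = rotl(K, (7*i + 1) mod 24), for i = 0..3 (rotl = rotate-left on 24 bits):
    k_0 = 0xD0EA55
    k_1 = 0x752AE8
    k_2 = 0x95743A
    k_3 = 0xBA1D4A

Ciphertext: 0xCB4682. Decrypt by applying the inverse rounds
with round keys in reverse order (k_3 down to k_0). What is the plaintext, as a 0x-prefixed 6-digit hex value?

0x1663AB

s_0 = ciphertext = 0xCB4682
s_1 = InvRound(s_0, k_3) = 0x36DE91
s_2 = InvRound(s_1, k_2) = 0x3743E3
s_3 = InvRound(s_2, k_1) = 0xF44A58
s_4 = InvRound(s_3, k_0) = 0x1663AB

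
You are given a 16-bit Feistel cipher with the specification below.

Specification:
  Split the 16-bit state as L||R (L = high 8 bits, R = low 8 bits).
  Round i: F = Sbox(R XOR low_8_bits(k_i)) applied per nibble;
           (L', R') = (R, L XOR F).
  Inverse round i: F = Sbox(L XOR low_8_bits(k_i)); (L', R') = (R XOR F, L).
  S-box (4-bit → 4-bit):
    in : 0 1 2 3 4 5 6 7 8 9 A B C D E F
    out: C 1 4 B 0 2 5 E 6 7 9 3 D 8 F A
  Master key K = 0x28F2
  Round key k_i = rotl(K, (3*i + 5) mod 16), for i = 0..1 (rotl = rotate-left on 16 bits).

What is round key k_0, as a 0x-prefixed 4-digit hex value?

0x1E45

K = 0x28F2
k_0 = rotl(K, (3*0+5) mod 16) = rotl(K, 5) = 0x1E45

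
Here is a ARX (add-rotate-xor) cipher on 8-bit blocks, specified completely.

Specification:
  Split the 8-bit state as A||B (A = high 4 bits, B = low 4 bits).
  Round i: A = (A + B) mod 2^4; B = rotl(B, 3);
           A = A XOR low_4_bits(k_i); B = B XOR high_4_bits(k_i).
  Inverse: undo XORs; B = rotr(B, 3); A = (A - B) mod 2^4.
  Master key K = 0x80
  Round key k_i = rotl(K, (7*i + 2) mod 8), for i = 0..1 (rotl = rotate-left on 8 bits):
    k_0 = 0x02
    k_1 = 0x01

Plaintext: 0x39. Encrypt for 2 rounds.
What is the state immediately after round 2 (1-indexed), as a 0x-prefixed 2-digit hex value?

0xB6

s_0 = plaintext = 0x39
s_1 = Round(s_0, k_0) = 0xEC
s_2 = Round(s_1, k_1) = 0xB6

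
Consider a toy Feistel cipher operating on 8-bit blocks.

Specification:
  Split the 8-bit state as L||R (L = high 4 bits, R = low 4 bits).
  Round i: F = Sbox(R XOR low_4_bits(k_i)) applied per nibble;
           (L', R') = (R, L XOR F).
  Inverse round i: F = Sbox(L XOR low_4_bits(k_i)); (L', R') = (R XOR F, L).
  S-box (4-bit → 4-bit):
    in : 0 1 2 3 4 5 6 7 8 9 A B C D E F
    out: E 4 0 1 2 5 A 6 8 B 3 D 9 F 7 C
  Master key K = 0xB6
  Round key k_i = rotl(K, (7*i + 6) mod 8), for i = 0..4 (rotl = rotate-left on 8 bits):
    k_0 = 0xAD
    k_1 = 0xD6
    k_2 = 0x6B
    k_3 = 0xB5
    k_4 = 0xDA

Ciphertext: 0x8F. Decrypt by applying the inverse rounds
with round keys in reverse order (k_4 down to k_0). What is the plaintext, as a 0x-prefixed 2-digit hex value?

0xFD

s_0 = ciphertext = 0x8F
s_1 = InvRound(s_0, k_4) = 0xF8
s_2 = InvRound(s_1, k_3) = 0xBF
s_3 = InvRound(s_2, k_2) = 0x1B
s_4 = InvRound(s_3, k_1) = 0xD1
s_5 = InvRound(s_4, k_0) = 0xFD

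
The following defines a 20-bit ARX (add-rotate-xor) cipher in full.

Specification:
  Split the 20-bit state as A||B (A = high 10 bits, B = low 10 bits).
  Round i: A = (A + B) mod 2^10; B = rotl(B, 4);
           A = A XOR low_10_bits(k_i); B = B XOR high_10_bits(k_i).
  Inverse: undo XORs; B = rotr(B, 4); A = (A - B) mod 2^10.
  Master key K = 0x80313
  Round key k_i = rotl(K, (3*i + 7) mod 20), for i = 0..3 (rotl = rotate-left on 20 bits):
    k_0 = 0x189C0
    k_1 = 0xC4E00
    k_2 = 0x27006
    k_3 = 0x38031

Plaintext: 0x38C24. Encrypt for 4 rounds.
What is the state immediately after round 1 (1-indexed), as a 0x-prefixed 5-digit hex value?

s_0 = plaintext = 0x38C24
s_1 = Round(s_0, k_0) = 0x31E22
s_2 = Round(s_1, k_1) = 0x3A53B
s_3 = Round(s_2, k_2) = 0x88B28
s_4 = Round(s_3, k_3) = 0x5EE6C

0x31E22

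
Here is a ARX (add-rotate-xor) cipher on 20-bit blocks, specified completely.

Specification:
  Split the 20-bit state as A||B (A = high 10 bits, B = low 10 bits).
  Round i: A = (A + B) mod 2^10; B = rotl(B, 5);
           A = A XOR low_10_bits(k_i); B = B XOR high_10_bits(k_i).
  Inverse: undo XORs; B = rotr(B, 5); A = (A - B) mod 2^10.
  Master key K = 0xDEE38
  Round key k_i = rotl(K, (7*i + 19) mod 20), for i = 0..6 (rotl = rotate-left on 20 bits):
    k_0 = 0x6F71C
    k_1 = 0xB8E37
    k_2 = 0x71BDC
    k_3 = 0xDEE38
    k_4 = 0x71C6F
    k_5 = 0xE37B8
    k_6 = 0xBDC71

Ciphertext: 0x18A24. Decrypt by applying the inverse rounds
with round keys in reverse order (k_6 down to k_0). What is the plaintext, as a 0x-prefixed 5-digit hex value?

s_0 = ciphertext = 0x18A24
s_1 = InvRound(s_0, k_6) = 0x6B666
s_2 = InvRound(s_1, k_5) = 0x2996F
s_3 = InvRound(s_2, k_4) = 0xF1105
s_4 = InvRound(s_3, k_3) = 0x8A7D3
s_5 = InvRound(s_4, k_2) = 0xD16B0
s_6 = InvRound(s_5, k_1) = 0xC4262
s_7 = InvRound(s_6, k_0) = 0x03BFE

0x03BFE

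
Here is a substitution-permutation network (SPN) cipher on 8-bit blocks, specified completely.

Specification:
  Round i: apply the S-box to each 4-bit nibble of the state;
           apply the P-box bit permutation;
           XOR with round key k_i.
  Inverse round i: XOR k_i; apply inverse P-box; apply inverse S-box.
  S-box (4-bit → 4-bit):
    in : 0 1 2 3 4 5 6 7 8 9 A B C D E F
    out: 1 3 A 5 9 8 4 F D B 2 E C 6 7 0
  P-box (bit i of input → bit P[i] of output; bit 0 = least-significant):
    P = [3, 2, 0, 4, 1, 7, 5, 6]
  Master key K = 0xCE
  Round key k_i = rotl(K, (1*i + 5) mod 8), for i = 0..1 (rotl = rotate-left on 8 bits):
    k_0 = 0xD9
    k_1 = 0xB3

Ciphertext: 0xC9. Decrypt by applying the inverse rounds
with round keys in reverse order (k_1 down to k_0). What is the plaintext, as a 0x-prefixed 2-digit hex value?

0x57

s_0 = ciphertext = 0xC9
s_1 = InvRound(s_0, k_1) = 0x84
s_2 = InvRound(s_1, k_0) = 0x57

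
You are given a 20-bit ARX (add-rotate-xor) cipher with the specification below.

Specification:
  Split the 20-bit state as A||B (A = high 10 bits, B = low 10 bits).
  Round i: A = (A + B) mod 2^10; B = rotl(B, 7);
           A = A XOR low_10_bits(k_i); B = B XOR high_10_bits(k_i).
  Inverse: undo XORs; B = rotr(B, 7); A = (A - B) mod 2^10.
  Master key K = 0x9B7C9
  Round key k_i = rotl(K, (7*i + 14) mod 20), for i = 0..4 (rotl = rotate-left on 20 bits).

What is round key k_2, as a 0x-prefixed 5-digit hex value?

0x7C99B

K = 0x9B7C9
k_0 = rotl(K, (7*0+14) mod 20) = rotl(K, 14) = 0x266DF
k_1 = rotl(K, (7*1+14) mod 20) = rotl(K, 1) = 0x36F93
k_2 = rotl(K, (7*2+14) mod 20) = rotl(K, 8) = 0x7C99B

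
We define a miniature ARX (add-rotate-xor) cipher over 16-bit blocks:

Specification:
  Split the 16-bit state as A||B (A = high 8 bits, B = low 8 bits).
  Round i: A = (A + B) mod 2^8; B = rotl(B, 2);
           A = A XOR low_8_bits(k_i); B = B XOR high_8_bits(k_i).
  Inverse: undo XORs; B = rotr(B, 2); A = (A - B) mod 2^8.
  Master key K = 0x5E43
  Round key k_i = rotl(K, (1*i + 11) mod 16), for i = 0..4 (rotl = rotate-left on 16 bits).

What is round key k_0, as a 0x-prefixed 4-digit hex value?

0x1AF2

K = 0x5E43
k_0 = rotl(K, (1*0+11) mod 16) = rotl(K, 11) = 0x1AF2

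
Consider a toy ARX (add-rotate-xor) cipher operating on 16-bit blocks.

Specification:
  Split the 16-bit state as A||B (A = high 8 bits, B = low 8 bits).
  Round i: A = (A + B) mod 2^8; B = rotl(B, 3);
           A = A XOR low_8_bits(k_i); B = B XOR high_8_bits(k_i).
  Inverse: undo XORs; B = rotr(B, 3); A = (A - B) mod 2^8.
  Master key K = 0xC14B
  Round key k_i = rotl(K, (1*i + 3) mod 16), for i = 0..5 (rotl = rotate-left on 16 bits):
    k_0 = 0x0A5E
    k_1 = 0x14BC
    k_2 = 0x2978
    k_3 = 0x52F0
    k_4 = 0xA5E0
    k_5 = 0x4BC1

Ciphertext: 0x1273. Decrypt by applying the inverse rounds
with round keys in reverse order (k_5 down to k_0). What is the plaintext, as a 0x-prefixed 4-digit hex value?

s_0 = ciphertext = 0x1273
s_1 = InvRound(s_0, k_5) = 0xCC07
s_2 = InvRound(s_1, k_4) = 0xD854
s_3 = InvRound(s_2, k_3) = 0x68C0
s_4 = InvRound(s_3, k_2) = 0xD33D
s_5 = InvRound(s_4, k_1) = 0x4A25
s_6 = InvRound(s_5, k_0) = 0x2FE5

0x2FE5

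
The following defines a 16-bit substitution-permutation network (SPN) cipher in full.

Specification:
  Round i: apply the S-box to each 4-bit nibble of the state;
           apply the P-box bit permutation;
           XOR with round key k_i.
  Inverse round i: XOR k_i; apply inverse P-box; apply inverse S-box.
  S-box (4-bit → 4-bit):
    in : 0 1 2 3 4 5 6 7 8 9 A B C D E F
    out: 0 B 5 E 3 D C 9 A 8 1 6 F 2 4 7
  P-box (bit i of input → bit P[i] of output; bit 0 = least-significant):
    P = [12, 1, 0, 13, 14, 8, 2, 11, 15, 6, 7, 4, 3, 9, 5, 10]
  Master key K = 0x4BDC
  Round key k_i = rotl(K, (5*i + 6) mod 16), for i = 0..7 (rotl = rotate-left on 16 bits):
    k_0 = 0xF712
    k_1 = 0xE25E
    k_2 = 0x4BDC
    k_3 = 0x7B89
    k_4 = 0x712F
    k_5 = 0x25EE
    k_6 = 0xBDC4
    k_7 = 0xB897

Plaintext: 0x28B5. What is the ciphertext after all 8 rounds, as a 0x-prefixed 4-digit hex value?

s_0 = plaintext = 0x28B5
s_1 = Round(s_0, k_0) = 0xC66F
s_2 = Round(s_1, k_1) = 0xFCE1
s_3 = Round(s_2, k_2) = 0xF922
s_4 = Round(s_3, k_3) = 0x29B4
s_5 = Round(s_4, k_4) = 0x6011
s_6 = Round(s_5, k_5) = 0x58CC
s_7 = Round(s_6, k_6) = 0xC0BB
s_8 = Round(s_7, k_7) = 0xBFB8

0xBFB8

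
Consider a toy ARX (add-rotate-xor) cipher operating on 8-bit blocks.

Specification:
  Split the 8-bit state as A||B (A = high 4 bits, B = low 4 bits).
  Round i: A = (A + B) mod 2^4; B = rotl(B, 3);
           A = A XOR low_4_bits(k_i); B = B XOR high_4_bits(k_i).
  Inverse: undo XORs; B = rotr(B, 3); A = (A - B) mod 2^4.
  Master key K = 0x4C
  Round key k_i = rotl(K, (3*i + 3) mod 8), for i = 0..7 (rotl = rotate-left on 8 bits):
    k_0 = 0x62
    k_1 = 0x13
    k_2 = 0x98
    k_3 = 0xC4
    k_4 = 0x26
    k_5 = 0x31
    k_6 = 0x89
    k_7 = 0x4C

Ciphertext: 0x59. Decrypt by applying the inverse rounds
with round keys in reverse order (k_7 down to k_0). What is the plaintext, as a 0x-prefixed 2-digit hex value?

s_0 = ciphertext = 0x59
s_1 = InvRound(s_0, k_7) = 0xEB
s_2 = InvRound(s_1, k_6) = 0x16
s_3 = InvRound(s_2, k_5) = 0x6A
s_4 = InvRound(s_3, k_4) = 0xF1
s_5 = InvRound(s_4, k_3) = 0x0B
s_6 = InvRound(s_5, k_2) = 0x44
s_7 = InvRound(s_6, k_1) = 0xDA
s_8 = InvRound(s_7, k_0) = 0x69

0x69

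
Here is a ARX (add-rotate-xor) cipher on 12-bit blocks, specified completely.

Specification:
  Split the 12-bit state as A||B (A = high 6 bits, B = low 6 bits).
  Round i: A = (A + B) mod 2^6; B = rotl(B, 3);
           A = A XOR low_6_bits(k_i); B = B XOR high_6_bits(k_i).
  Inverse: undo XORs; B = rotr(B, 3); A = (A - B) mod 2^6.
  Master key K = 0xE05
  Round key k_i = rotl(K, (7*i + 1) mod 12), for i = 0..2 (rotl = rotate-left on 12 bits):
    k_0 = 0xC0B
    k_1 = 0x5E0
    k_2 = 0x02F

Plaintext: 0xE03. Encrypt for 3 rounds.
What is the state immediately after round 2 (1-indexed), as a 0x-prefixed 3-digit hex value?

s_0 = plaintext = 0xE03
s_1 = Round(s_0, k_0) = 0xC28
s_2 = Round(s_1, k_1) = 0xE12
s_3 = Round(s_2, k_2) = 0x952

0xE12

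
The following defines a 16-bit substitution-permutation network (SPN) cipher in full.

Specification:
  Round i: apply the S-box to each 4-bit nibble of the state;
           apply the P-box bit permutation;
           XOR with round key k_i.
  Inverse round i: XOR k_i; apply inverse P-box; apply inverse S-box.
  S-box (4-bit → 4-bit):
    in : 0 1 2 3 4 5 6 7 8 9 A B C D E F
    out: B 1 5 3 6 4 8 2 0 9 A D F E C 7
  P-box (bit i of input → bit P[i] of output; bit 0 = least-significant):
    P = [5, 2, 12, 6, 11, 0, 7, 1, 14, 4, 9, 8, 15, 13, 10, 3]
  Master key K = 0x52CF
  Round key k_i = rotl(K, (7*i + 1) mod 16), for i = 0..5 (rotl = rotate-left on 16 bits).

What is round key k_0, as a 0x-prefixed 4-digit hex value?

K = 0x52CF
k_0 = rotl(K, (7*0+1) mod 16) = rotl(K, 1) = 0xA59E

0xA59E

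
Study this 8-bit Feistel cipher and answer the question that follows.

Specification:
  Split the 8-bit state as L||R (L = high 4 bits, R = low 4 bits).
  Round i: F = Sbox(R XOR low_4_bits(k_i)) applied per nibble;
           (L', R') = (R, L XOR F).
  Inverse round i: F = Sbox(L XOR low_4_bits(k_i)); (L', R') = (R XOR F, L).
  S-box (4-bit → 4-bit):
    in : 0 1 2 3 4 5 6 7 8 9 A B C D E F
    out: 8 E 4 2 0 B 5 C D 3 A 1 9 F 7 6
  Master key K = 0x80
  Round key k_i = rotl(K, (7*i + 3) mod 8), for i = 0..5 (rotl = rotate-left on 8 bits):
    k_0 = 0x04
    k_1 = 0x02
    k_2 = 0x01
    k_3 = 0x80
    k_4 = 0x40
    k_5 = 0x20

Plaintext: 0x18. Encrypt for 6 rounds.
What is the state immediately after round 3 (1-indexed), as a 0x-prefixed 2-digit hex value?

s_0 = plaintext = 0x18
s_1 = Round(s_0, k_0) = 0x88
s_2 = Round(s_1, k_1) = 0x82
s_3 = Round(s_2, k_2) = 0x2A
s_4 = Round(s_3, k_3) = 0xA8
s_5 = Round(s_4, k_4) = 0x87
s_6 = Round(s_5, k_5) = 0x74

0x2A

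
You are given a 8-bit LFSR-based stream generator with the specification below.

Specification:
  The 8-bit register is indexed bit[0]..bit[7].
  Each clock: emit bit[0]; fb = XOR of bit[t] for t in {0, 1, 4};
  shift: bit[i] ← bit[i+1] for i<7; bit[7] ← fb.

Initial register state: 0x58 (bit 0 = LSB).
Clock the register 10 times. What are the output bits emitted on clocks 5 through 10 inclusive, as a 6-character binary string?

101010

reg_0 = 0x58
clock 1: out=0, reg = 0xAC
clock 2: out=0, reg = 0x56
clock 3: out=0, reg = 0x2B
clock 4: out=1, reg = 0x15
clock 5: out=1, reg = 0x0A
clock 6: out=0, reg = 0x85
clock 7: out=1, reg = 0xC2
clock 8: out=0, reg = 0xE1
clock 9: out=1, reg = 0xF0
clock 10: out=0, reg = 0xF8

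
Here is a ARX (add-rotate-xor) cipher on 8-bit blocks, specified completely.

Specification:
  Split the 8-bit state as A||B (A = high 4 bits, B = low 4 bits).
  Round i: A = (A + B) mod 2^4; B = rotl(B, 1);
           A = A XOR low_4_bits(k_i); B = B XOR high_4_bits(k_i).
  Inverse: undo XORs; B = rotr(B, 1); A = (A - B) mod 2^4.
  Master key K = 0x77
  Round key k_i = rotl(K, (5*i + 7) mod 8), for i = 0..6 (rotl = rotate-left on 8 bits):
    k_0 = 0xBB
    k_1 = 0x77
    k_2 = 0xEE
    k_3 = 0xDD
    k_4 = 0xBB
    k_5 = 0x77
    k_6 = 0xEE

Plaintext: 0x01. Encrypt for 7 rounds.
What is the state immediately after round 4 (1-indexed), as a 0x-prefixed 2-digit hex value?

s_0 = plaintext = 0x01
s_1 = Round(s_0, k_0) = 0xA9
s_2 = Round(s_1, k_1) = 0x44
s_3 = Round(s_2, k_2) = 0x66
s_4 = Round(s_3, k_3) = 0x11
s_5 = Round(s_4, k_4) = 0x99
s_6 = Round(s_5, k_5) = 0x54
s_7 = Round(s_6, k_6) = 0x76

0x11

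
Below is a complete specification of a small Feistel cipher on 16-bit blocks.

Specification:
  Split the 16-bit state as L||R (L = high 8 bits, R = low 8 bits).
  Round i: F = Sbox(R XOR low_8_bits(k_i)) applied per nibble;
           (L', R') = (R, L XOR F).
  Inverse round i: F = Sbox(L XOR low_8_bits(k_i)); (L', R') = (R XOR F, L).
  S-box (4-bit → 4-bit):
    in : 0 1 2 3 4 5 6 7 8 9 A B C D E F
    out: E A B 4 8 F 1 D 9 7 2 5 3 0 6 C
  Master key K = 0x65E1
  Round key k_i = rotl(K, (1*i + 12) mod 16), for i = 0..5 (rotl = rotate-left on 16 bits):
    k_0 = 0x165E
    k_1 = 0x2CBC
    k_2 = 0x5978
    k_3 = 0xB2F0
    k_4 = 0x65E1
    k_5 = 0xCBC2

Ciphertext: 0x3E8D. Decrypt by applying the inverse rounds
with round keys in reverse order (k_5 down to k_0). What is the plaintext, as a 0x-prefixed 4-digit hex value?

0x72D3

s_0 = ciphertext = 0x3E8D
s_1 = InvRound(s_0, k_5) = 0x4E3E
s_2 = InvRound(s_1, k_4) = 0x124E
s_3 = InvRound(s_2, k_3) = 0x2512
s_4 = InvRound(s_3, k_2) = 0xE225
s_5 = InvRound(s_4, k_1) = 0xD3E2
s_6 = InvRound(s_5, k_0) = 0x72D3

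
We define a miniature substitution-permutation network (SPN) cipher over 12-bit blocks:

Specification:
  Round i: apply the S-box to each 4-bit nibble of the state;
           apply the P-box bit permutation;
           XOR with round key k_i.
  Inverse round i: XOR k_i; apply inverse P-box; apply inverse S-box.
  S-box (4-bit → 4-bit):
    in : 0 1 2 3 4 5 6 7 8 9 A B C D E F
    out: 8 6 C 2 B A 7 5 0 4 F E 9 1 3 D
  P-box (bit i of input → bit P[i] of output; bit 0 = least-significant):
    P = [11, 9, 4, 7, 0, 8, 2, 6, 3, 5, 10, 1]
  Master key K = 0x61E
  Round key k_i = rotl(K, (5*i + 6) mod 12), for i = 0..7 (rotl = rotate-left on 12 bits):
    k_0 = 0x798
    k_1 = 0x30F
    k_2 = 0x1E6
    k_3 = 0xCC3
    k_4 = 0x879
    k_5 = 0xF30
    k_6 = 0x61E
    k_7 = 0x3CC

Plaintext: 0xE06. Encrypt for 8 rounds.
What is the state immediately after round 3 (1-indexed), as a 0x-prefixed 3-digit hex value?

s_0 = plaintext = 0xE06
s_1 = Round(s_0, k_0) = 0xDE0
s_2 = Round(s_1, k_1) = 0x286
s_3 = Round(s_2, k_2) = 0xFF4
s_4 = Round(s_3, k_3) = 0x20C
s_5 = Round(s_4, k_4) = 0x4BB
s_6 = Round(s_5, k_5) = 0xCCE
s_7 = Round(s_6, k_6) = 0xC55
s_8 = Round(s_7, k_7) = 0x006

0xFF4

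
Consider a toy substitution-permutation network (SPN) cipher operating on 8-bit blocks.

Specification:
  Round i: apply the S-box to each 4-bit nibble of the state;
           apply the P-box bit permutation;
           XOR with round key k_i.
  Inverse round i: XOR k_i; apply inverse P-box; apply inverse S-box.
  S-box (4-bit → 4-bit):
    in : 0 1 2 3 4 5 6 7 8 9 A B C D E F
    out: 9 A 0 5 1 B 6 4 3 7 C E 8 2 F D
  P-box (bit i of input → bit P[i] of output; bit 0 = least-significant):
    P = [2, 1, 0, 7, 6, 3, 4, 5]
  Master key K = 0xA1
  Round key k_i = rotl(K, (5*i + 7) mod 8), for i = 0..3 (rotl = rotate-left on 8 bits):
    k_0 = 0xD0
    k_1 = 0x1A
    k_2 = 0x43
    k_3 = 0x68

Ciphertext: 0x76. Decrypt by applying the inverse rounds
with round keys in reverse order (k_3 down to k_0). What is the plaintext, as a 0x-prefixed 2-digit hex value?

s_0 = ciphertext = 0x76
s_1 = InvRound(s_0, k_3) = 0x68
s_2 = InvRound(s_1, k_2) = 0x16
s_3 = InvRound(s_2, k_1) = 0xD4
s_4 = InvRound(s_3, k_0) = 0x24

0x24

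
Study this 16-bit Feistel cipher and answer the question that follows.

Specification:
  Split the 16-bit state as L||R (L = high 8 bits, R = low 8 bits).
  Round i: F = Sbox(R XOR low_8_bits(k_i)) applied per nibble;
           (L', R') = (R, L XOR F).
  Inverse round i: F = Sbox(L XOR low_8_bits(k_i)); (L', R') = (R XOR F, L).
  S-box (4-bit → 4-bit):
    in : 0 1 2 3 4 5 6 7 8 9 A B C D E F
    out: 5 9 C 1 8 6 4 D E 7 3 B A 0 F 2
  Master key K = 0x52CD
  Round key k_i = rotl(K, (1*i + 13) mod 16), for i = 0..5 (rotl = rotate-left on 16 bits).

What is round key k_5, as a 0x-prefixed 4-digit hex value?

K = 0x52CD
k_0 = rotl(K, (1*0+13) mod 16) = rotl(K, 13) = 0xAA59
k_1 = rotl(K, (1*1+13) mod 16) = rotl(K, 14) = 0x54B3
k_2 = rotl(K, (1*2+13) mod 16) = rotl(K, 15) = 0xA966
k_3 = rotl(K, (1*3+13) mod 16) = rotl(K, 0) = 0x52CD
k_4 = rotl(K, (1*4+13) mod 16) = rotl(K, 1) = 0xA59A
k_5 = rotl(K, (1*5+13) mod 16) = rotl(K, 2) = 0x4B35

0x4B35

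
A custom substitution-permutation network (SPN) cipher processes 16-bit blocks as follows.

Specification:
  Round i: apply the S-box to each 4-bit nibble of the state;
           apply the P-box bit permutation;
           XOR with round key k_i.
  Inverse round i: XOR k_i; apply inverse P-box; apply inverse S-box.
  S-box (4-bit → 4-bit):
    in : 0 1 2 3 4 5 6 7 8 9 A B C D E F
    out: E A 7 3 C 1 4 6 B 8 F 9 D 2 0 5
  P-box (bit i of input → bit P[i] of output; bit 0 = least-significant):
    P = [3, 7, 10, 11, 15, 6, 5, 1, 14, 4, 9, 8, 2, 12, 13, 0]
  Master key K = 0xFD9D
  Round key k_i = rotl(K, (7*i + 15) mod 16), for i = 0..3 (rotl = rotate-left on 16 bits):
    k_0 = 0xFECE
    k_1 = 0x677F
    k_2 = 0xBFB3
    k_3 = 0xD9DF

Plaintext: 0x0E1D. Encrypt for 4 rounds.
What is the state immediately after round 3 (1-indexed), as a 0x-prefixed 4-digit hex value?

s_0 = plaintext = 0x0E1D
s_1 = Round(s_0, k_0) = 0xCE0D
s_2 = Round(s_1, k_1) = 0x4798
s_3 = Round(s_2, k_2) = 0x9528
s_4 = Round(s_3, k_3) = 0x1136

0x9528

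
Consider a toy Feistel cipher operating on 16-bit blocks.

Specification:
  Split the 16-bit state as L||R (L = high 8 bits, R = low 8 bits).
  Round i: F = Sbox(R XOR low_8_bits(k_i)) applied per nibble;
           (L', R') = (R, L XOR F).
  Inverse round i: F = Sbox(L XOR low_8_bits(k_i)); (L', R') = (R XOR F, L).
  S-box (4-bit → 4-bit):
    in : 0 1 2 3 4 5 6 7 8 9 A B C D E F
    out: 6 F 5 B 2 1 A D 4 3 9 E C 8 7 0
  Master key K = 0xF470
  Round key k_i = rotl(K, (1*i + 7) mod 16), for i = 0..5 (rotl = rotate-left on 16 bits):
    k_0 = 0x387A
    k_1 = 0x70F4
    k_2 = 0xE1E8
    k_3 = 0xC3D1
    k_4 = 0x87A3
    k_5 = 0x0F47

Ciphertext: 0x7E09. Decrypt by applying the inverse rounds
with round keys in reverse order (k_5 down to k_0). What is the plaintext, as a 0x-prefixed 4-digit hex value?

s_0 = ciphertext = 0x7E09
s_1 = InvRound(s_0, k_5) = 0xBA7E
s_2 = InvRound(s_1, k_4) = 0x8DBA
s_3 = InvRound(s_2, k_3) = 0xA68D
s_4 = InvRound(s_3, k_2) = 0xAAA6
s_5 = InvRound(s_4, k_1) = 0xB1AA
s_6 = InvRound(s_5, k_0) = 0x64B1

0x64B1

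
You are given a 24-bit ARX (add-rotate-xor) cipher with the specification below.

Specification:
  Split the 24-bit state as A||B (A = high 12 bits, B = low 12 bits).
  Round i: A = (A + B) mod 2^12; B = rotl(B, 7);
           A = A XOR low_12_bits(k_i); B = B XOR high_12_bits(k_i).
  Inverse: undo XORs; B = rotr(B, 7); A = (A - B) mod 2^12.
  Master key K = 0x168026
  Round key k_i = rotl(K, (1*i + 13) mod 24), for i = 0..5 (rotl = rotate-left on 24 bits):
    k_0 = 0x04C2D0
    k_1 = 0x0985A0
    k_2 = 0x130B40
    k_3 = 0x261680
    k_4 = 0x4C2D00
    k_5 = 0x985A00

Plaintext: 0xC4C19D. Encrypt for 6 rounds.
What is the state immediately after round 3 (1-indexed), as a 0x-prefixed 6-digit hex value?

0x207637

s_0 = plaintext = 0xC4C19D
s_1 = Round(s_0, k_0) = 0xF39EC0
s_2 = Round(s_1, k_1) = 0x8590EE
s_3 = Round(s_2, k_2) = 0x207637
s_4 = Round(s_3, k_3) = 0xEBE9D0
s_5 = Round(s_4, k_4) = 0x58EC8C
s_6 = Round(s_5, k_5) = 0x81AFE1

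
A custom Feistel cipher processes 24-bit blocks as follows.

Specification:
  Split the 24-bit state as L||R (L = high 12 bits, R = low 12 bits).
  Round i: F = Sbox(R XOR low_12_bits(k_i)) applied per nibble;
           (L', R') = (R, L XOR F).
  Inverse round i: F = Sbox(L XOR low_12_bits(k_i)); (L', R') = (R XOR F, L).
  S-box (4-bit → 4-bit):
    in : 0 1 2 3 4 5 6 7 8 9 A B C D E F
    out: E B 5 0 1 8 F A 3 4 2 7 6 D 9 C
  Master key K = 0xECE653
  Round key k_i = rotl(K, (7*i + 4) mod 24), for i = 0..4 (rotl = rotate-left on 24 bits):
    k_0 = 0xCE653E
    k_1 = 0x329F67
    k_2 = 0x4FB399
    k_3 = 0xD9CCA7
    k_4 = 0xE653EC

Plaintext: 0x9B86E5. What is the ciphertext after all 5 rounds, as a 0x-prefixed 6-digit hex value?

s_0 = plaintext = 0x9B86E5
s_1 = Round(s_0, k_0) = 0x6E596F
s_2 = Round(s_1, k_1) = 0x96F906
s_3 = Round(s_2, k_2) = 0x906B23
s_4 = Round(s_3, k_3) = 0xB23337
s_5 = Round(s_4, k_4) = 0x3375F4

0x3375F4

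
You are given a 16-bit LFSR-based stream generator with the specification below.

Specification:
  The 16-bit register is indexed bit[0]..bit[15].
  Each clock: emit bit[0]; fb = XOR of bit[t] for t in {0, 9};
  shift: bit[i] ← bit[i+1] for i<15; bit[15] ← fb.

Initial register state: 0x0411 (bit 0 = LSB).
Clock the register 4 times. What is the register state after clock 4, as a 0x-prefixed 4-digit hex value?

0x3041

reg_0 = 0x0411
clock 1: out=1, reg = 0x8208
clock 2: out=0, reg = 0xC104
clock 3: out=0, reg = 0x6082
clock 4: out=0, reg = 0x3041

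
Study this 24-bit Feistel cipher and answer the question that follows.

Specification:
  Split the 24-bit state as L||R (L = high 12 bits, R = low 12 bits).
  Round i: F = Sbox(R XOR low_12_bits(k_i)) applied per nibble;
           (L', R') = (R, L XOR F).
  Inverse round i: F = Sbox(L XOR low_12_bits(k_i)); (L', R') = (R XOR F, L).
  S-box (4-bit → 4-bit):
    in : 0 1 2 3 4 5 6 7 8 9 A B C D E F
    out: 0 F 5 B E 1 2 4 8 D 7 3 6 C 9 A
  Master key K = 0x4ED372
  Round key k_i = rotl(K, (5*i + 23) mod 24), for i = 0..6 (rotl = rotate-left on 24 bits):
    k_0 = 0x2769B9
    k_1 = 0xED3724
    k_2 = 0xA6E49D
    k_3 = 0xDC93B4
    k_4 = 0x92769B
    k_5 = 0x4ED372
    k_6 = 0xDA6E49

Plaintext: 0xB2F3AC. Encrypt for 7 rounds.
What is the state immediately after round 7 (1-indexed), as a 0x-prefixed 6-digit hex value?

0x931B3C

s_0 = plaintext = 0xB2F3AC
s_1 = Round(s_0, k_0) = 0x3ACCDE
s_2 = Round(s_1, k_1) = 0xCDE00B
s_3 = Round(s_2, k_2) = 0x00B20C
s_4 = Round(s_3, k_3) = 0x20CF33
s_5 = Round(s_4, k_4) = 0xF33F74
s_6 = Round(s_5, k_5) = 0xF74931
s_7 = Round(s_6, k_6) = 0x931B3C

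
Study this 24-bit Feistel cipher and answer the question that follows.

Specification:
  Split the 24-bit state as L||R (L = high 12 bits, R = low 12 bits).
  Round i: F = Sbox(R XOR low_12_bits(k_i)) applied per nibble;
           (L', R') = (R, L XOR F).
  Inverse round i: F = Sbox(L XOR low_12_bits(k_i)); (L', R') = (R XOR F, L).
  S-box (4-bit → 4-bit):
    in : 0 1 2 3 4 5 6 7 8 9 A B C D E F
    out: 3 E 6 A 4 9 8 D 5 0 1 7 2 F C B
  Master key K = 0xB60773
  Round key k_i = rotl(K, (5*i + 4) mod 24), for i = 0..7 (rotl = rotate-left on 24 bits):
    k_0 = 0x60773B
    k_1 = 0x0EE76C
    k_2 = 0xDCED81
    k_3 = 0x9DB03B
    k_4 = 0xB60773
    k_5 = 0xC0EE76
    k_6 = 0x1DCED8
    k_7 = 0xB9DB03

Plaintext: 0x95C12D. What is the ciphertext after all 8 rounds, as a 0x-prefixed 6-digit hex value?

s_0 = plaintext = 0x95C12D
s_1 = Round(s_0, k_0) = 0x12D1B4
s_2 = Round(s_1, k_1) = 0x1B49D8
s_3 = Round(s_2, k_2) = 0x9D8524
s_4 = Round(s_3, k_3) = 0x524033
s_5 = Round(s_4, k_4) = 0x033867
s_6 = Round(s_5, k_5) = 0x8678DD
s_7 = Round(s_6, k_6) = 0x8DD05E
s_8 = Round(s_7, k_7) = 0x05EF42

0x05EF42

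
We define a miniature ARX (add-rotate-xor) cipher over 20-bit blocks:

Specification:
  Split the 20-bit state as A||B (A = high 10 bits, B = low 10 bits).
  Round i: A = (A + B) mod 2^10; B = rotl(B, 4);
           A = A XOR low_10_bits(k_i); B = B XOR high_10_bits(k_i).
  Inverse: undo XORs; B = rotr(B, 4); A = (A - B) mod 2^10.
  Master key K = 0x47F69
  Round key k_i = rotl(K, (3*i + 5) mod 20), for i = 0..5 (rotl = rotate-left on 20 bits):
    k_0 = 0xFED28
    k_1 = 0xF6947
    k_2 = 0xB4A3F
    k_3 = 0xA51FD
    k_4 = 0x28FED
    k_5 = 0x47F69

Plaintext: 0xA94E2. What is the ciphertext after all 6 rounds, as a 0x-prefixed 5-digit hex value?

0x0A7A7

s_0 = plaintext = 0xA94E2
s_1 = Round(s_0, k_0) = 0xABDD8
s_2 = Round(s_1, k_1) = 0x7025D
s_3 = Round(s_2, k_2) = 0x88B0B
s_4 = Round(s_3, k_3) = 0x34228
s_5 = Round(s_4, k_4) = 0x4562B
s_6 = Round(s_5, k_5) = 0x0A7A7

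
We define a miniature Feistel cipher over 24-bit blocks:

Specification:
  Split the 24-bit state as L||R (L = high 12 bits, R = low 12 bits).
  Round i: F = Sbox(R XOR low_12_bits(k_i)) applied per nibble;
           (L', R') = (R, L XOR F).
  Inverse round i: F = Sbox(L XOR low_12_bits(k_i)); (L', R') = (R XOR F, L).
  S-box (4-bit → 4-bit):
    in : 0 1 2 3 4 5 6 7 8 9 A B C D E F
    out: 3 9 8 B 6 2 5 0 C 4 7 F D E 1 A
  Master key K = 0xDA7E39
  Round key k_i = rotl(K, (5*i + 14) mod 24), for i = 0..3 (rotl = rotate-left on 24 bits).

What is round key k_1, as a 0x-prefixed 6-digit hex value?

K = 0xDA7E39
k_0 = rotl(K, (5*0+14) mod 24) = rotl(K, 14) = 0x8E769F
k_1 = rotl(K, (5*1+14) mod 24) = rotl(K, 19) = 0xCED3F1

0xCED3F1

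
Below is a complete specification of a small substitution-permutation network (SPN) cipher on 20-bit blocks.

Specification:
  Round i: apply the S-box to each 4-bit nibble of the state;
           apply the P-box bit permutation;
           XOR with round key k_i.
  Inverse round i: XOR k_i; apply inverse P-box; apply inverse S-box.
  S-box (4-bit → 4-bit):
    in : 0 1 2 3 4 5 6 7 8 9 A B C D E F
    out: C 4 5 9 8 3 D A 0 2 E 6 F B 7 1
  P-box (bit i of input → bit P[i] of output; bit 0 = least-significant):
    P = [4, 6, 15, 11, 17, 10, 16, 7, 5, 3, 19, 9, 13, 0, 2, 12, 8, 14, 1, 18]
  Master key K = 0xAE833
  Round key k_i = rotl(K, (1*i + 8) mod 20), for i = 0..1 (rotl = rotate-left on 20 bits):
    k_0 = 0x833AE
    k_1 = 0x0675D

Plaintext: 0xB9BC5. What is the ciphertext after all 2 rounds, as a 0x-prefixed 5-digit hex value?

s_0 = plaintext = 0xB9BC5
s_1 = Round(s_0, k_0) = 0x37775
s_2 = Round(s_1, k_1) = 0x47084

0x47084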